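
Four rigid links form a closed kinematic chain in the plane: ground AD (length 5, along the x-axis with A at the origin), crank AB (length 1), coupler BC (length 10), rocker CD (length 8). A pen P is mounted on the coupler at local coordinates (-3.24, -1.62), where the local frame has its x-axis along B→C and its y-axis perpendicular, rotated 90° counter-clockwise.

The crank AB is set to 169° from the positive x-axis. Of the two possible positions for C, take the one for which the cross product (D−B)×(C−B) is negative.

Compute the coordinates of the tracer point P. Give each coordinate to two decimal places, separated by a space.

A=(0,0), D=(5.00,0)
B = A + 1.00·(cos169°, sin169°) = (-0.9816, 0.1908)
|BD| = 5.9847
circle(B,10.00) ∩ circle(D,8.00): a=6.0000, h=8.0000
  candidates: C₊=(5.2704,7.9954) cross=47.877; C₋=(4.7603,-7.9964) cross=-47.877
  mode - wants cross < 0 → take C=(4.7603,-7.9964) (cross=-47.877)
ex = (C−B)/|BC| = (0.5742,-0.8187); ey = (0.8187,0.5742)
P = B + -3.24·ex + -1.62·ey = (-4.1683,1.9133)

-4.17 1.91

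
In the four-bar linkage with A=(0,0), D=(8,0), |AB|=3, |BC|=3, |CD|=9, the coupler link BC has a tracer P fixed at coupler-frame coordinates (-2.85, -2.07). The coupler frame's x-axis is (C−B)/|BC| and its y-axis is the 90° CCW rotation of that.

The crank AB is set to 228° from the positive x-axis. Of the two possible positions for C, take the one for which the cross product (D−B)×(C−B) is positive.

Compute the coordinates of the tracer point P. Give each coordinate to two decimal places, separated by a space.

A=(0,0), D=(8.00,0)
B = A + 3.00·(cos228°, sin228°) = (-2.0074, -2.2294)
|BD| = 10.2527
circle(B,3.00) ∩ circle(D,9.00): a=1.6151, h=2.5281
  candidates: C₊=(-0.9807,0.5894) cross=25.920; C₋=(0.1188,-4.3459) cross=-25.920
  mode + wants cross > 0 → take C=(-0.9807,0.5894) (cross=25.920)
ex = (C−B)/|BC| = (0.3422,0.9396); ey = (-0.9396,0.3422)
P = B + -2.85·ex + -2.07·ey = (-1.0378,-5.6158)

-1.04 -5.62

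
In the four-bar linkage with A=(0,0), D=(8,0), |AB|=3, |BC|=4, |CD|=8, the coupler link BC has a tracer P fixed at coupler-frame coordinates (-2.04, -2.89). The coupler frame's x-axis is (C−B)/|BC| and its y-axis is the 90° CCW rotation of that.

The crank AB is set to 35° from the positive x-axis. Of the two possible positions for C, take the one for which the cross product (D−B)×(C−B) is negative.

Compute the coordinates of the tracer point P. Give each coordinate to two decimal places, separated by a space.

1.27 5.05

A=(0,0), D=(8.00,0)
B = A + 3.00·(cos35°, sin35°) = (2.4575, 1.7207)
|BD| = 5.8035
circle(B,4.00) ∩ circle(D,8.00): a=-1.2337, h=3.8050
  candidates: C₊=(2.4074,5.7204) cross=22.082; C₋=(0.1511,-1.5474) cross=-22.082
  mode - wants cross < 0 → take C=(0.1511,-1.5474) (cross=-22.082)
ex = (C−B)/|BC| = (-0.5766,-0.8170); ey = (0.8170,-0.5766)
P = B + -2.04·ex + -2.89·ey = (1.2725,5.0538)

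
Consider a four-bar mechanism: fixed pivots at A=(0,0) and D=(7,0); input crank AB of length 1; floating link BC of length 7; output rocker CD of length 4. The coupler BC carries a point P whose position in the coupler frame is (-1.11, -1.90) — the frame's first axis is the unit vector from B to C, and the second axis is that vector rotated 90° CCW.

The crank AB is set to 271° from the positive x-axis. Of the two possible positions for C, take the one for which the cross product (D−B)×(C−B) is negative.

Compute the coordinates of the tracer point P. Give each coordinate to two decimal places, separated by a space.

A=(0,0), D=(7.00,0)
B = A + 1.00·(cos271°, sin271°) = (0.0175, -0.9998)
|BD| = 7.0538
circle(B,7.00) ∩ circle(D,4.00): a=5.8661, h=3.8196
  candidates: C₊=(5.2829,3.6127) cross=26.943; C₋=(6.3657,-3.9494) cross=-26.943
  mode - wants cross < 0 → take C=(6.3657,-3.9494) (cross=-26.943)
ex = (C−B)/|BC| = (0.9069,-0.4214); ey = (0.4214,0.9069)
P = B + -1.11·ex + -1.90·ey = (-1.7898,-2.2552)

-1.79 -2.26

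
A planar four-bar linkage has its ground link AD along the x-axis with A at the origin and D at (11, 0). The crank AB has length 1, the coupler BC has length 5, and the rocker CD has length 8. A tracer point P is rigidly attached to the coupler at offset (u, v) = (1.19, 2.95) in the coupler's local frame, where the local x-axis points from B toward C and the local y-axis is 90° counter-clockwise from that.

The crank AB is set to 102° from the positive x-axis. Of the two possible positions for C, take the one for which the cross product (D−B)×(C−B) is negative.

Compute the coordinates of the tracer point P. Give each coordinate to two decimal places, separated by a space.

2.69 2.28

A=(0,0), D=(11.00,0)
B = A + 1.00·(cos102°, sin102°) = (-0.2079, 0.9781)
|BD| = 11.2505
circle(B,5.00) ∩ circle(D,8.00): a=3.8920, h=3.1388
  candidates: C₊=(3.9423,3.7667) cross=35.314; C₋=(3.3965,-2.4872) cross=-35.314
  mode - wants cross < 0 → take C=(3.3965,-2.4872) (cross=-35.314)
ex = (C−B)/|BC| = (0.7209,-0.6931); ey = (0.6931,0.7209)
P = B + 1.19·ex + 2.95·ey = (2.6945,2.2800)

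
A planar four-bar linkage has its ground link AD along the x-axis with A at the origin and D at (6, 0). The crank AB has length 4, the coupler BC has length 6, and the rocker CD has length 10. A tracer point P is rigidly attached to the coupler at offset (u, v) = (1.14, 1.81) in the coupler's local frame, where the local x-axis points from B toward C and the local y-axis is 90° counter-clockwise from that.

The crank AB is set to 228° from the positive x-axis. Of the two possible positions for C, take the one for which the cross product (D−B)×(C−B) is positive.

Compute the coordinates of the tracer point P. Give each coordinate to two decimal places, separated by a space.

-4.63 -2.11

A=(0,0), D=(6.00,0)
B = A + 4.00·(cos228°, sin228°) = (-2.6765, -2.9726)
|BD| = 9.1716
circle(B,6.00) ∩ circle(D,10.00): a=1.0968, h=5.8989
  candidates: C₊=(-3.5508,2.9634) cross=54.102; C₋=(0.2729,-8.1976) cross=-54.102
  mode + wants cross > 0 → take C=(-3.5508,2.9634) (cross=54.102)
ex = (C−B)/|BC| = (-0.1457,0.9893); ey = (-0.9893,-0.1457)
P = B + 1.14·ex + 1.81·ey = (-4.6333,-2.1085)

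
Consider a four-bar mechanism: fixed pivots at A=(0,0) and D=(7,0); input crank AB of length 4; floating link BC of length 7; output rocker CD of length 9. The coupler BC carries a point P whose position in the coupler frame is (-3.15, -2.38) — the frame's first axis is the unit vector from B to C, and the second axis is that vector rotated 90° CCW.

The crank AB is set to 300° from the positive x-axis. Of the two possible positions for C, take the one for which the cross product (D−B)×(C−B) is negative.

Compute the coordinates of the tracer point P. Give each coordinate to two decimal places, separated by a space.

-1.82 -2.45

A=(0,0), D=(7.00,0)
B = A + 4.00·(cos300°, sin300°) = (2.0000, -3.4641)
|BD| = 6.0828
circle(B,7.00) ∩ circle(D,9.00): a=0.4110, h=6.9879
  candidates: C₊=(-1.6417,2.5140) cross=42.506; C₋=(6.3174,-8.9741) cross=-42.506
  mode - wants cross < 0 → take C=(6.3174,-8.9741) (cross=-42.506)
ex = (C−B)/|BC| = (0.6168,-0.7871); ey = (0.7871,0.6168)
P = B + -3.15·ex + -2.38·ey = (-1.8162,-2.4525)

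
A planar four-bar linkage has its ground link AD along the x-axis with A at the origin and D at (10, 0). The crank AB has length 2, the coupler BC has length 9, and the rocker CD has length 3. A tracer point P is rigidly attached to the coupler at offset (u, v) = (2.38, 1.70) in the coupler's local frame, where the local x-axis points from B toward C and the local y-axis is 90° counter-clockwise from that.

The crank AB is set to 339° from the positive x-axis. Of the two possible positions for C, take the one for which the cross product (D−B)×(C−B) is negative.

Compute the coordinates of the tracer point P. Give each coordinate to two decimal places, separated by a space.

4.59 0.34

A=(0,0), D=(10.00,0)
B = A + 2.00·(cos339°, sin339°) = (1.8672, -0.7167)
|BD| = 8.1644
circle(B,9.00) ∩ circle(D,3.00): a=8.4916, h=2.9821
  candidates: C₊=(10.0642,2.9993) cross=24.347; C₋=(10.5878,-2.9419) cross=-24.347
  mode - wants cross < 0 → take C=(10.5878,-2.9419) (cross=-24.347)
ex = (C−B)/|BC| = (0.9690,-0.2472); ey = (0.2472,0.9690)
P = B + 2.38·ex + 1.70·ey = (4.5936,0.3421)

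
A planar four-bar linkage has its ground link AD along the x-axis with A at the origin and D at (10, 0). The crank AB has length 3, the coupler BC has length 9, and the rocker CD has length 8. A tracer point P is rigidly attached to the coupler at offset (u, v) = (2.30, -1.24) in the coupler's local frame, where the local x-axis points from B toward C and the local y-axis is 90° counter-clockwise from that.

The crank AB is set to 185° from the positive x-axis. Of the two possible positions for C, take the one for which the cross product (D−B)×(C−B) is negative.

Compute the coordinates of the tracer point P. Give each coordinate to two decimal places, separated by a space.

A=(0,0), D=(10.00,0)
B = A + 3.00·(cos185°, sin185°) = (-2.9886, -0.2615)
|BD| = 12.9912
circle(B,9.00) ∩ circle(D,8.00): a=7.1499, h=5.4662
  candidates: C₊=(4.0498,5.3475) cross=71.012; C₋=(4.2699,-5.5826) cross=-71.012
  mode - wants cross < 0 → take C=(4.2699,-5.5826) (cross=-71.012)
ex = (C−B)/|BC| = (0.8065,-0.5912); ey = (0.5912,0.8065)
P = B + 2.30·ex + -1.24·ey = (-1.8668,-2.6214)

-1.87 -2.62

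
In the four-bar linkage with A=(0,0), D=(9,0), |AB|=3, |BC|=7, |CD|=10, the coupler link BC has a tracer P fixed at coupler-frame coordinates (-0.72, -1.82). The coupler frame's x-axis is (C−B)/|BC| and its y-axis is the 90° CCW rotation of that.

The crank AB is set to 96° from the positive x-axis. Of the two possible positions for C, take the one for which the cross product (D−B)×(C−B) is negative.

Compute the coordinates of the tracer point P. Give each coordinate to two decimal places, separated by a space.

A=(0,0), D=(9.00,0)
B = A + 3.00·(cos96°, sin96°) = (-0.3136, 2.9836)
|BD| = 9.7798
circle(B,7.00) ∩ circle(D,10.00): a=2.2825, h=6.6174
  candidates: C₊=(3.8789,8.5892) cross=64.717; C₋=(-0.1587,-4.0147) cross=-64.717
  mode - wants cross < 0 → take C=(-0.1587,-4.0147) (cross=-64.717)
ex = (C−B)/|BC| = (0.0221,-0.9998); ey = (0.9998,0.0221)
P = B + -0.72·ex + -1.82·ey = (-2.1491,3.6631)

-2.15 3.66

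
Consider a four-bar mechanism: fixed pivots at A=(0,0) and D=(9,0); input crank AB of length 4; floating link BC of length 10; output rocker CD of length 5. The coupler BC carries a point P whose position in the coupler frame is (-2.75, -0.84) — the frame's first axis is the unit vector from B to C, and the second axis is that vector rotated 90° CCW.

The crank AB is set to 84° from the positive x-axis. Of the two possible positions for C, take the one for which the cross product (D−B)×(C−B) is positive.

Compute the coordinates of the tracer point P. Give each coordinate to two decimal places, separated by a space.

-2.25 2.91

A=(0,0), D=(9.00,0)
B = A + 4.00·(cos84°, sin84°) = (0.4181, 3.9781)
|BD| = 9.4591
circle(B,10.00) ∩ circle(D,5.00): a=8.6940, h=4.9411
  candidates: C₊=(10.3839,4.8047) cross=46.738; C₋=(6.2278,-4.1611) cross=-46.738
  mode + wants cross > 0 → take C=(10.3839,4.8047) (cross=46.738)
ex = (C−B)/|BC| = (0.9966,0.0827); ey = (-0.0827,0.9966)
P = B + -2.75·ex + -0.84·ey = (-2.2530,2.9137)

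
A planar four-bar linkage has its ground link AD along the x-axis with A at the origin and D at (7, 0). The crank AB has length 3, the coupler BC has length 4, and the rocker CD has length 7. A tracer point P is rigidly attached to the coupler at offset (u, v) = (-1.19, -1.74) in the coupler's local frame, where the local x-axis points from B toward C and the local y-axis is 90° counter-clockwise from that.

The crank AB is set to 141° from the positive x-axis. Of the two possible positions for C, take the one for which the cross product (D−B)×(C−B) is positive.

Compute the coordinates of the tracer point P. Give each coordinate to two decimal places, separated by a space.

A=(0,0), D=(7.00,0)
B = A + 3.00·(cos141°, sin141°) = (-2.3314, 1.8880)
|BD| = 9.5205
circle(B,4.00) ∩ circle(D,7.00): a=3.0272, h=2.6146
  candidates: C₊=(1.1541,3.8504) cross=24.893; C₋=(0.1171,-1.2750) cross=-24.893
  mode + wants cross > 0 → take C=(1.1541,3.8504) (cross=24.893)
ex = (C−B)/|BC| = (0.8714,0.4906); ey = (-0.4906,0.8714)
P = B + -1.19·ex + -1.74·ey = (-2.5147,-0.2121)

-2.51 -0.21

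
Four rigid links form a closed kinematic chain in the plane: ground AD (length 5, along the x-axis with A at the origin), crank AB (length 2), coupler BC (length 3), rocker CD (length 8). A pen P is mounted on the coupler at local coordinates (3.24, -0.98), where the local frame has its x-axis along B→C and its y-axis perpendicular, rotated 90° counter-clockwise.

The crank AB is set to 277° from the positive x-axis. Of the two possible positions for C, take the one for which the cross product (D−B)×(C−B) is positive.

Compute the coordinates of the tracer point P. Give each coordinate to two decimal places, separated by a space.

A=(0,0), D=(5.00,0)
B = A + 2.00·(cos277°, sin277°) = (0.2437, -1.9851)
|BD| = 5.1539
circle(B,3.00) ∩ circle(D,8.00): a=-2.7588, h=1.1785
  candidates: C₊=(-2.7562,-1.9601) cross=6.074; C₋=(-1.8483,-4.1353) cross=-6.074
  mode + wants cross > 0 → take C=(-2.7562,-1.9601) (cross=6.074)
ex = (C−B)/|BC| = (-1.0000,0.0083); ey = (-0.0083,-1.0000)
P = B + 3.24·ex + -0.98·ey = (-2.9880,-0.9781)

-2.99 -0.98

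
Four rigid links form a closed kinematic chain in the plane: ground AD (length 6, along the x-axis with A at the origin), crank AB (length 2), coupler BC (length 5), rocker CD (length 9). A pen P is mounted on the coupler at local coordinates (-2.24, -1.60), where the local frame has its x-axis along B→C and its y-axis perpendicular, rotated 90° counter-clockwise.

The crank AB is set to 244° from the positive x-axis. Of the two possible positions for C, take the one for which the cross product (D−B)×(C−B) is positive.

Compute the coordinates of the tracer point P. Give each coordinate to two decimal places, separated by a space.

1.37 -3.39

A=(0,0), D=(6.00,0)
B = A + 2.00·(cos244°, sin244°) = (-0.8767, -1.7976)
|BD| = 7.1078
circle(B,5.00) ∩ circle(D,9.00): a=-0.3854, h=4.9851
  candidates: C₊=(-2.5104,2.9280) cross=35.433; C₋=(0.0111,-6.7181) cross=-35.433
  mode + wants cross > 0 → take C=(-2.5104,2.9280) (cross=35.433)
ex = (C−B)/|BC| = (-0.3267,0.9451); ey = (-0.9451,-0.3267)
P = B + -2.24·ex + -1.60·ey = (1.3673,-3.3919)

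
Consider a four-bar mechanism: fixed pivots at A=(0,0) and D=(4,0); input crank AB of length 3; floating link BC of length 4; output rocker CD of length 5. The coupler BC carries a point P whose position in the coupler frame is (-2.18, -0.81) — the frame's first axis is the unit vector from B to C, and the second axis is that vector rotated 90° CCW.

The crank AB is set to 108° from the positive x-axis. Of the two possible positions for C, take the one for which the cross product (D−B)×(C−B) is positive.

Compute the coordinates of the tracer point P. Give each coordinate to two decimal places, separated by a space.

A=(0,0), D=(4.00,0)
B = A + 3.00·(cos108°, sin108°) = (-0.9271, 2.8532)
|BD| = 5.6935
circle(B,4.00) ∩ circle(D,5.00): a=2.0564, h=3.4309
  candidates: C₊=(2.5718,4.7917) cross=19.534; C₋=(-0.8668,-1.1464) cross=-19.534
  mode + wants cross > 0 → take C=(2.5718,4.7917) (cross=19.534)
ex = (C−B)/|BC| = (0.8747,0.4846); ey = (-0.4846,0.8747)
P = B + -2.18·ex + -0.81·ey = (-2.4414,1.0882)

-2.44 1.09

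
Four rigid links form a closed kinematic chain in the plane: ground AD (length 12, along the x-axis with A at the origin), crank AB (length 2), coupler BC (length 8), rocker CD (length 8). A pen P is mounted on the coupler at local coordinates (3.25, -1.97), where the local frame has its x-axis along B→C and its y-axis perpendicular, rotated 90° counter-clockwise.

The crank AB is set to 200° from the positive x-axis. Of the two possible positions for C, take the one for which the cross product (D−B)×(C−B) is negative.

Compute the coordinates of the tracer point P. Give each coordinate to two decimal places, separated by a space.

A=(0,0), D=(12.00,0)
B = A + 2.00·(cos200°, sin200°) = (-1.8794, -0.6840)
|BD| = 13.8962
circle(B,8.00) ∩ circle(D,8.00): a=6.9481, h=3.9653
  candidates: C₊=(4.8651,3.6185) cross=55.103; C₋=(5.2555,-4.3025) cross=-55.103
  mode - wants cross < 0 → take C=(5.2555,-4.3025) (cross=-55.103)
ex = (C−B)/|BC| = (0.8919,-0.4523); ey = (0.4523,0.8919)
P = B + 3.25·ex + -1.97·ey = (0.1281,-3.9110)

0.13 -3.91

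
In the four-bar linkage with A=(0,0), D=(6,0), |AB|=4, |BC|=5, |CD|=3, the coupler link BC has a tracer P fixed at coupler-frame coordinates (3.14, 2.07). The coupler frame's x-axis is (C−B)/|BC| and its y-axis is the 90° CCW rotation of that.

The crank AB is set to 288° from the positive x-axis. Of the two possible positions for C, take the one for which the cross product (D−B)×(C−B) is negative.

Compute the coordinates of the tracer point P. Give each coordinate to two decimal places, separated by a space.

A=(0,0), D=(6.00,0)
B = A + 4.00·(cos288°, sin288°) = (1.2361, -3.8042)
|BD| = 6.0965
circle(B,5.00) ∩ circle(D,3.00): a=4.3605, h=2.4467
  candidates: C₊=(3.1167,0.8286) cross=14.916; C₋=(6.1702,-2.9952) cross=-14.916
  mode - wants cross < 0 → take C=(6.1702,-2.9952) (cross=-14.916)
ex = (C−B)/|BC| = (0.9868,0.1618); ey = (-0.1618,0.9868)
P = B + 3.14·ex + 2.07·ey = (3.9997,-1.2534)

4.00 -1.25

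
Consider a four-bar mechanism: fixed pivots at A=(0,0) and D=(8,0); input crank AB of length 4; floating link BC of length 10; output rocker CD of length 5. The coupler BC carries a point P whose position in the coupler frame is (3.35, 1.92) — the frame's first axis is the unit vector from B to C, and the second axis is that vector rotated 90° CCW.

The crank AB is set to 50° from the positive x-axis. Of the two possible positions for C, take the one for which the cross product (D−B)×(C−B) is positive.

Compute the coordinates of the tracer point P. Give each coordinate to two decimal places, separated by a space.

6.09 4.66

A=(0,0), D=(8.00,0)
B = A + 4.00·(cos50°, sin50°) = (2.5712, 3.0642)
|BD| = 6.2339
circle(B,10.00) ∩ circle(D,5.00): a=9.1324, h=4.0741
  candidates: C₊=(12.5268,2.1233) cross=25.398; C₋=(8.5216,-4.9727) cross=-25.398
  mode + wants cross > 0 → take C=(12.5268,2.1233) (cross=25.398)
ex = (C−B)/|BC| = (0.9956,-0.0941); ey = (0.0941,0.9956)
P = B + 3.35·ex + 1.92·ey = (6.0869,4.6605)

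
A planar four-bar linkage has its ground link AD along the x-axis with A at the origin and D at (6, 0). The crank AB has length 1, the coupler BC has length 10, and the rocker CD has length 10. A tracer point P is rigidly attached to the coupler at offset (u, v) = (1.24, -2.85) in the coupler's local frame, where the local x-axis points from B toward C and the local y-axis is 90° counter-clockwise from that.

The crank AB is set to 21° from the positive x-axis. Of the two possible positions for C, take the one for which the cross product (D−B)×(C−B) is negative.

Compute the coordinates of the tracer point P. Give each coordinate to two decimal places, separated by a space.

A=(0,0), D=(6.00,0)
B = A + 1.00·(cos21°, sin21°) = (0.9336, 0.3584)
|BD| = 5.0791
circle(B,10.00) ∩ circle(D,10.00): a=2.5395, h=9.6722
  candidates: C₊=(4.1492,9.8272) cross=49.126; C₋=(2.7843,-9.4689) cross=-49.126
  mode - wants cross < 0 → take C=(2.7843,-9.4689) (cross=-49.126)
ex = (C−B)/|BC| = (0.1851,-0.9827); ey = (0.9827,0.1851)
P = B + 1.24·ex + -2.85·ey = (-1.6377,-1.3877)

-1.64 -1.39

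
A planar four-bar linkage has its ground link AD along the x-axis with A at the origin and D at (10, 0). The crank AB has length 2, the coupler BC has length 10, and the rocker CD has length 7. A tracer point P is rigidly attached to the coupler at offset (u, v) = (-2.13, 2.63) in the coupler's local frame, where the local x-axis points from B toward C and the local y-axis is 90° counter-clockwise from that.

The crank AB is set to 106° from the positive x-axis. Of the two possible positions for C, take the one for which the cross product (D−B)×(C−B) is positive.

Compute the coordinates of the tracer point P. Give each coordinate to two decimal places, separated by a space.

-3.69 3.19

A=(0,0), D=(10.00,0)
B = A + 2.00·(cos106°, sin106°) = (-0.5513, 1.9225)
|BD| = 10.7250
circle(B,10.00) ∩ circle(D,7.00): a=7.7401, h=6.3317
  candidates: C₊=(8.1985,6.7642) cross=67.908; C₋=(5.9285,-5.6941) cross=-67.908
  mode + wants cross > 0 → take C=(8.1985,6.7642) (cross=67.908)
ex = (C−B)/|BC| = (0.8750,0.4842); ey = (-0.4842,0.8750)
P = B + -2.13·ex + 2.63·ey = (-3.6883,3.1924)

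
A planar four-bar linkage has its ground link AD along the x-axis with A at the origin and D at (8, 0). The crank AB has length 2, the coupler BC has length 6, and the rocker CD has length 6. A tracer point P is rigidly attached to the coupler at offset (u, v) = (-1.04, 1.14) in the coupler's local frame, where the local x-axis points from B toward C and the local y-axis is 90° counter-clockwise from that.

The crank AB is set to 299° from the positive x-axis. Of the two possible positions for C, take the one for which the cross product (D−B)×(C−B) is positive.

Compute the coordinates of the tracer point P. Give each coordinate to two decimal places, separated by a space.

-0.49 -2.26

A=(0,0), D=(8.00,0)
B = A + 2.00·(cos299°, sin299°) = (0.9696, -1.7492)
|BD| = 7.2447
circle(B,6.00) ∩ circle(D,6.00): a=3.6224, h=4.7831
  candidates: C₊=(3.3299,3.7670) cross=34.653; C₋=(5.6397,-5.5162) cross=-34.653
  mode + wants cross > 0 → take C=(3.3299,3.7670) (cross=34.653)
ex = (C−B)/|BC| = (0.3934,0.9194); ey = (-0.9194,0.3934)
P = B + -1.04·ex + 1.14·ey = (-0.4876,-2.2569)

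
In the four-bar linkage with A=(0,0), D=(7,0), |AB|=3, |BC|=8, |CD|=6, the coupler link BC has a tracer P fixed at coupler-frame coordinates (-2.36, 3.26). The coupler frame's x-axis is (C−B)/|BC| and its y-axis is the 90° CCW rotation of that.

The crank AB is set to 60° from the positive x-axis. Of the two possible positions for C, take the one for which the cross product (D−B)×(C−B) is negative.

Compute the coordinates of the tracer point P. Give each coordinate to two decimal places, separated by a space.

3.95 5.79

A=(0,0), D=(7.00,0)
B = A + 3.00·(cos60°, sin60°) = (1.5000, 2.5981)
|BD| = 6.0828
circle(B,8.00) ∩ circle(D,6.00): a=5.3430, h=5.9542
  candidates: C₊=(8.8743,5.6998) cross=36.218; C₋=(3.7879,-5.0678) cross=-36.218
  mode - wants cross < 0 → take C=(3.7879,-5.0678) (cross=-36.218)
ex = (C−B)/|BC| = (0.2860,-0.9582); ey = (0.9582,0.2860)
P = B + -2.36·ex + 3.26·ey = (3.9489,5.7918)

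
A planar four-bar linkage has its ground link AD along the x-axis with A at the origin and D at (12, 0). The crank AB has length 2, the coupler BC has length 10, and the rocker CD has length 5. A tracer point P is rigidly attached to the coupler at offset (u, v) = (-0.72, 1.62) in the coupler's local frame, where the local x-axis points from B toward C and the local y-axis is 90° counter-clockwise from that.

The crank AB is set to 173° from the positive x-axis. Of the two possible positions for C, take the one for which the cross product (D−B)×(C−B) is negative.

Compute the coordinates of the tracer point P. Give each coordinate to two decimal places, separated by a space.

A=(0,0), D=(12.00,0)
B = A + 2.00·(cos173°, sin173°) = (-1.9851, 0.2437)
|BD| = 13.9872
circle(B,10.00) ∩ circle(D,5.00): a=9.6746, h=2.5301
  candidates: C₊=(7.7322,2.6049) cross=35.390; C₋=(7.6440,-2.4546) cross=-35.390
  mode - wants cross < 0 → take C=(7.6440,-2.4546) (cross=-35.390)
ex = (C−B)/|BC| = (0.9629,-0.2698); ey = (0.2698,0.9629)
P = B + -0.72·ex + 1.62·ey = (-2.2413,1.9979)

-2.24 2.00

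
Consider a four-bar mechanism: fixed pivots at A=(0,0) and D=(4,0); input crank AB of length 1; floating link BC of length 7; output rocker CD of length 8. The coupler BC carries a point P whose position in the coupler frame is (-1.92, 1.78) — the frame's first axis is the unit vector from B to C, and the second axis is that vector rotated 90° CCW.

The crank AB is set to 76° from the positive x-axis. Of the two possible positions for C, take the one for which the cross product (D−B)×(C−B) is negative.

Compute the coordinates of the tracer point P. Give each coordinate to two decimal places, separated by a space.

2.44 2.39

A=(0,0), D=(4.00,0)
B = A + 1.00·(cos76°, sin76°) = (0.2419, 0.9703)
|BD| = 3.8813
circle(B,7.00) ∩ circle(D,8.00): a=0.0083, h=7.0000
  candidates: C₊=(1.9999,7.7459) cross=27.169; C₋=(-1.5000,-5.8095) cross=-27.169
  mode - wants cross < 0 → take C=(-1.5000,-5.8095) (cross=-27.169)
ex = (C−B)/|BC| = (-0.2488,-0.9685); ey = (0.9685,-0.2488)
P = B + -1.92·ex + 1.78·ey = (2.4437,2.3870)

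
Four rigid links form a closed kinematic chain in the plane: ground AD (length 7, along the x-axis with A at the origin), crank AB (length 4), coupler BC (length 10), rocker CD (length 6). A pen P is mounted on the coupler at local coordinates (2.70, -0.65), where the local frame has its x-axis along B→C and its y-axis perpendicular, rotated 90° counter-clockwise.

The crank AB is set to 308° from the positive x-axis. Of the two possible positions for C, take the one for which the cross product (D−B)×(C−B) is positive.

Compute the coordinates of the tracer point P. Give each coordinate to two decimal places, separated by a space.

A=(0,0), D=(7.00,0)
B = A + 4.00·(cos308°, sin308°) = (2.4626, -3.1520)
|BD| = 5.5248
circle(B,10.00) ∩ circle(D,6.00): a=8.5545, h=5.1789
  candidates: C₊=(6.5335,5.9818) cross=28.612; C₋=(12.4430,-2.5247) cross=-28.612
  mode + wants cross > 0 → take C=(6.5335,5.9818) (cross=28.612)
ex = (C−B)/|BC| = (0.4071,0.9134); ey = (-0.9134,0.4071)
P = B + 2.70·ex + -0.65·ey = (4.1555,-0.9505)

4.16 -0.95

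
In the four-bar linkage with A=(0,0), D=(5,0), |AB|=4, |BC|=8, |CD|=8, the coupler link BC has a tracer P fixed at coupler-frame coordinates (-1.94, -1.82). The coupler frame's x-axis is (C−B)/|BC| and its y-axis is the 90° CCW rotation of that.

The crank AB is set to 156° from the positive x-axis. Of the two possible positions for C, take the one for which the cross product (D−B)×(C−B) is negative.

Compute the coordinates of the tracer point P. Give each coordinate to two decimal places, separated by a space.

-6.08 2.71

A=(0,0), D=(5.00,0)
B = A + 4.00·(cos156°, sin156°) = (-3.6542, 1.6269)
|BD| = 8.8058
circle(B,8.00) ∩ circle(D,8.00): a=4.4029, h=6.6794
  candidates: C₊=(1.9070,7.3779) cross=58.817; C₋=(-0.5612,-5.7509) cross=-58.817
  mode - wants cross < 0 → take C=(-0.5612,-5.7509) (cross=-58.817)
ex = (C−B)/|BC| = (0.3866,-0.9222); ey = (0.9222,0.3866)
P = B + -1.94·ex + -1.82·ey = (-6.0827,2.7124)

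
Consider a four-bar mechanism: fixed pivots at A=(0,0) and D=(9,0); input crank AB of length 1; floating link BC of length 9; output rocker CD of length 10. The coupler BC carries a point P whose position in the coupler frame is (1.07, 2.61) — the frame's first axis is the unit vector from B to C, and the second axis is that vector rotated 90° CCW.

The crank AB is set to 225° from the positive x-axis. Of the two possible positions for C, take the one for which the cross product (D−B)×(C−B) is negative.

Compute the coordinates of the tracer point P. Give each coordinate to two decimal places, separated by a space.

A=(0,0), D=(9.00,0)
B = A + 1.00·(cos225°, sin225°) = (-0.7071, -0.7071)
|BD| = 9.7328
circle(B,9.00) ∩ circle(D,10.00): a=3.8903, h=8.1157
  candidates: C₊=(2.5833,7.6698) cross=78.989; C₋=(3.7626,-8.5188) cross=-78.989
  mode - wants cross < 0 → take C=(3.7626,-8.5188) (cross=-78.989)
ex = (C−B)/|BC| = (0.4966,-0.8680); ey = (0.8680,0.4966)
P = B + 1.07·ex + 2.61·ey = (2.0897,-0.3396)

2.09 -0.34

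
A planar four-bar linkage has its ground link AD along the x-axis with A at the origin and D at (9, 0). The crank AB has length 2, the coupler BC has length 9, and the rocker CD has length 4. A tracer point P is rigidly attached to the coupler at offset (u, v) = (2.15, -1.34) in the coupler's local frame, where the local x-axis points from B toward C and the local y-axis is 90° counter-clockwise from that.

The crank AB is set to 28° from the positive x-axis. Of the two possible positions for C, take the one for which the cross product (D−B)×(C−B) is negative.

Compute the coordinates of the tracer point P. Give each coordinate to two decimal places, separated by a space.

A=(0,0), D=(9.00,0)
B = A + 2.00·(cos28°, sin28°) = (1.7659, 0.9389)
|BD| = 7.2948
circle(B,9.00) ∩ circle(D,4.00): a=8.1026, h=3.9176
  candidates: C₊=(10.3054,3.7810) cross=28.578; C₋=(9.2969,-3.9890) cross=-28.578
  mode - wants cross < 0 → take C=(9.2969,-3.9890) (cross=-28.578)
ex = (C−B)/|BC| = (0.8368,-0.5475); ey = (0.5475,0.8368)
P = B + 2.15·ex + -1.34·ey = (2.8313,-1.3596)

2.83 -1.36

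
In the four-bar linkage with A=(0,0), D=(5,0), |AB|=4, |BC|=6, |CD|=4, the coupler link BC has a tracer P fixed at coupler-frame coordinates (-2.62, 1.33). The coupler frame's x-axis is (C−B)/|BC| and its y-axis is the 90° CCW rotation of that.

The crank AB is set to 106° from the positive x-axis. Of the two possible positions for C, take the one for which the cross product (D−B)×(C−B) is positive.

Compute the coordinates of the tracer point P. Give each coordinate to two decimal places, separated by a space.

-3.76 5.11

A=(0,0), D=(5.00,0)
B = A + 4.00·(cos106°, sin106°) = (-1.1025, 3.8450)
|BD| = 7.2129
circle(B,6.00) ∩ circle(D,4.00): a=4.9928, h=3.3274
  candidates: C₊=(4.8955,3.9986) cross=24.000; C₋=(1.3480,-1.6317) cross=-24.000
  mode + wants cross > 0 → take C=(4.8955,3.9986) (cross=24.000)
ex = (C−B)/|BC| = (0.9997,0.0256); ey = (-0.0256,0.9997)
P = B + -2.62·ex + 1.33·ey = (-3.7557,5.1075)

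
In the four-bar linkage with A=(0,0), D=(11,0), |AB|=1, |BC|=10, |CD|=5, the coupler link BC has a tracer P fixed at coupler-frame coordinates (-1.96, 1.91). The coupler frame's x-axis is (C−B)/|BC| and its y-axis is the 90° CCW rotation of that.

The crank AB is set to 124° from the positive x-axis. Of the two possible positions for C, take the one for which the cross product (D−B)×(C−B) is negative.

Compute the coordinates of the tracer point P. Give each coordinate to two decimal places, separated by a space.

A=(0,0), D=(11.00,0)
B = A + 1.00·(cos124°, sin124°) = (-0.5592, 0.8290)
|BD| = 11.5889
circle(B,10.00) ∩ circle(D,5.00): a=9.0303, h=4.2958
  candidates: C₊=(8.7553,4.4678) cross=49.783; C₋=(8.1407,-4.1017) cross=-49.783
  mode - wants cross < 0 → take C=(8.1407,-4.1017) (cross=-49.783)
ex = (C−B)/|BC| = (0.8700,-0.4931); ey = (0.4931,0.8700)
P = B + -1.96·ex + 1.91·ey = (-1.3226,3.4571)

-1.32 3.46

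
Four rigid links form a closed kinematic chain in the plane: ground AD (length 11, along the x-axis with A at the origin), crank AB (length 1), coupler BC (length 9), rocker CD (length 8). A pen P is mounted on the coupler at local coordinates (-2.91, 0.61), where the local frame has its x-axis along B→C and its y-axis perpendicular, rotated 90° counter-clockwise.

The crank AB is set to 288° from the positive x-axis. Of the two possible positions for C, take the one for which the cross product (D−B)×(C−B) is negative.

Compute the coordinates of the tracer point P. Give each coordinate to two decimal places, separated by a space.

-1.46 1.44

A=(0,0), D=(11.00,0)
B = A + 1.00·(cos288°, sin288°) = (0.3090, -0.9511)
|BD| = 10.7332
circle(B,9.00) ∩ circle(D,8.00): a=6.1585, h=6.5630
  candidates: C₊=(5.8618,6.1318) cross=70.442; C₋=(7.0249,-6.9425) cross=-70.442
  mode - wants cross < 0 → take C=(7.0249,-6.9425) (cross=-70.442)
ex = (C−B)/|BC| = (0.7462,-0.6657); ey = (0.6657,0.7462)
P = B + -2.91·ex + 0.61·ey = (-1.4564,1.4414)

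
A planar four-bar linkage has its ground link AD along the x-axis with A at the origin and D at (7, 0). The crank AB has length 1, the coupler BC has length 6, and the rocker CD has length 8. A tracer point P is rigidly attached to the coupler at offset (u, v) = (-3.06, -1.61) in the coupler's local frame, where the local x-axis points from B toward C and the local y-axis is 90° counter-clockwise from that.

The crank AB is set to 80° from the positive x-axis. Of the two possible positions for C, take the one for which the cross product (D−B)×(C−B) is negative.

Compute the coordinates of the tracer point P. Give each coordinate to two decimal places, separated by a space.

A=(0,0), D=(7.00,0)
B = A + 1.00·(cos80°, sin80°) = (0.1736, 0.9848)
|BD| = 6.8970
circle(B,6.00) ∩ circle(D,8.00): a=1.4187, h=5.8299
  candidates: C₊=(2.4102,6.5524) cross=40.209; C₋=(0.7453,-4.9879) cross=-40.209
  mode - wants cross < 0 → take C=(0.7453,-4.9879) (cross=-40.209)
ex = (C−B)/|BC| = (0.0953,-0.9955); ey = (0.9955,0.0953)
P = B + -3.06·ex + -1.61·ey = (-1.7206,3.8775)

-1.72 3.88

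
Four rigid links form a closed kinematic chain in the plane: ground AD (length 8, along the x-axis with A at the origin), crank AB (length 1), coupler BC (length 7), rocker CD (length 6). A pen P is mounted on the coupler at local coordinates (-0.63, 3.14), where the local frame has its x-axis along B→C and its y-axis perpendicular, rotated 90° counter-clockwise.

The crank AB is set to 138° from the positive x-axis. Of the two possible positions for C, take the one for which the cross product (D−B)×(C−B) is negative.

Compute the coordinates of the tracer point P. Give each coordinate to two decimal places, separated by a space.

A=(0,0), D=(8.00,0)
B = A + 1.00·(cos138°, sin138°) = (-0.7431, 0.6691)
|BD| = 8.7687
circle(B,7.00) ∩ circle(D,6.00): a=5.1256, h=4.7674
  candidates: C₊=(4.7313,5.0315) cross=41.804; C₋=(4.0037,-4.4755) cross=-41.804
  mode - wants cross < 0 → take C=(4.0037,-4.4755) (cross=-41.804)
ex = (C−B)/|BC| = (0.6781,-0.7349); ey = (0.7349,0.6781)
P = B + -0.63·ex + 3.14·ey = (1.1374,3.2615)

1.14 3.26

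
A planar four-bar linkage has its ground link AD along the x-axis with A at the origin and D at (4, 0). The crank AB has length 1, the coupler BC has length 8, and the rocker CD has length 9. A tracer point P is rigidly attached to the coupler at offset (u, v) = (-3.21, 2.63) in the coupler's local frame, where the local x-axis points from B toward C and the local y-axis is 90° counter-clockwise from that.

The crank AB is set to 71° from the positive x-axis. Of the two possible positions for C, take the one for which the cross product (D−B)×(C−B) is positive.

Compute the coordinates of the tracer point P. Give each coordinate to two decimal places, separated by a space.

-2.91 -1.65

A=(0,0), D=(4.00,0)
B = A + 1.00·(cos71°, sin71°) = (0.3256, 0.9455)
|BD| = 3.7941
circle(B,8.00) ∩ circle(D,9.00): a=-0.3432, h=7.9926
  candidates: C₊=(1.9850,8.7715) cross=30.325; C₋=(-1.9986,-6.7094) cross=-30.325
  mode + wants cross > 0 → take C=(1.9850,8.7715) (cross=30.325)
ex = (C−B)/|BC| = (0.2074,0.9783); ey = (-0.9783,0.2074)
P = B + -3.21·ex + 2.63·ey = (-2.9131,-1.6491)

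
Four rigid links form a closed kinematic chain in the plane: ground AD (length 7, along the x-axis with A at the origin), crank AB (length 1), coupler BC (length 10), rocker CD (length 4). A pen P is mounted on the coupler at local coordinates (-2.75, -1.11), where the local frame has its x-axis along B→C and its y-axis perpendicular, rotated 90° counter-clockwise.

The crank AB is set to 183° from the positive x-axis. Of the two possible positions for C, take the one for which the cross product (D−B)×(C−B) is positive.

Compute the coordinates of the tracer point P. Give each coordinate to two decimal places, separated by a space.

A=(0,0), D=(7.00,0)
B = A + 1.00·(cos183°, sin183°) = (-0.9986, -0.0523)
|BD| = 7.9988
circle(B,10.00) ∩ circle(D,4.00): a=9.2502, h=3.7992
  candidates: C₊=(8.2265,3.8073) cross=30.389; C₋=(8.2762,-3.7909) cross=-30.389
  mode + wants cross > 0 → take C=(8.2265,3.8073) (cross=30.389)
ex = (C−B)/|BC| = (0.9225,0.3860); ey = (-0.3860,0.9225)
P = B + -2.75·ex + -1.11·ey = (-3.1071,-2.1377)

-3.11 -2.14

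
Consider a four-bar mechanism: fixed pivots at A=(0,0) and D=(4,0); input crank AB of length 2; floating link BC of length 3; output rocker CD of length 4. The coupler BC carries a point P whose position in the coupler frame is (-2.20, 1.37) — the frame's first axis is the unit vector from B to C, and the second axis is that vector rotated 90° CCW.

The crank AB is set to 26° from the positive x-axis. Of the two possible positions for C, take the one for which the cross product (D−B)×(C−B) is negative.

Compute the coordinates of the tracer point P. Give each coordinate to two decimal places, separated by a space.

4.02 2.20

A=(0,0), D=(4.00,0)
B = A + 2.00·(cos26°, sin26°) = (1.7976, 0.8767)
|BD| = 2.3705
circle(B,3.00) ∩ circle(D,4.00): a=-0.2912, h=2.9858
  candidates: C₊=(2.6313,3.7586) cross=7.078; C₋=(0.4227,-1.7897) cross=-7.078
  mode - wants cross < 0 → take C=(0.4227,-1.7897) (cross=-7.078)
ex = (C−B)/|BC| = (-0.4583,-0.8888); ey = (0.8888,-0.4583)
P = B + -2.20·ex + 1.37·ey = (4.0235,2.2042)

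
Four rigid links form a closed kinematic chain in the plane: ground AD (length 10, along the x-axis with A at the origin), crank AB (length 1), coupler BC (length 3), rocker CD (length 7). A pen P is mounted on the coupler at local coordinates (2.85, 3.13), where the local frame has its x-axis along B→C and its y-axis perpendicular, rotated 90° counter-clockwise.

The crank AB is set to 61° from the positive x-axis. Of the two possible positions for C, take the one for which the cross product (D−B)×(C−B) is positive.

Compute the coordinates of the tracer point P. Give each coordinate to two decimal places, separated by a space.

A=(0,0), D=(10.00,0)
B = A + 1.00·(cos61°, sin61°) = (0.4848, 0.8746)
|BD| = 9.5553
circle(B,3.00) ∩ circle(D,7.00): a=2.6846, h=1.3391
  candidates: C₊=(3.2807,1.9623) cross=12.795; C₋=(3.0355,-0.7045) cross=-12.795
  mode + wants cross > 0 → take C=(3.2807,1.9623) (cross=12.795)
ex = (C−B)/|BC| = (0.9320,0.3626); ey = (-0.3626,0.9320)
P = B + 2.85·ex + 3.13·ey = (2.0060,4.8250)

2.01 4.82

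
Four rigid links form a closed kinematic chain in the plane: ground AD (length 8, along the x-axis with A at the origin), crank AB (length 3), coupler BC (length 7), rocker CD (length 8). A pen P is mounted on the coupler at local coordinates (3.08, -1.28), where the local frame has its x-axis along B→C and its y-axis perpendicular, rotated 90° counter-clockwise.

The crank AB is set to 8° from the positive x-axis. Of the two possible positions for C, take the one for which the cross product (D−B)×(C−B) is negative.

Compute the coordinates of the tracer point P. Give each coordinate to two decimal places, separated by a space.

A=(0,0), D=(8.00,0)
B = A + 3.00·(cos8°, sin8°) = (2.9708, 0.4175)
|BD| = 5.0465
circle(B,7.00) ∩ circle(D,8.00): a=1.0371, h=6.9228
  candidates: C₊=(4.5771,7.2307) cross=34.936; C₋=(3.4316,-6.5673) cross=-34.936
  mode - wants cross < 0 → take C=(3.4316,-6.5673) (cross=-34.936)
ex = (C−B)/|BC| = (0.0658,-0.9978); ey = (0.9978,0.0658)
P = B + 3.08·ex + -1.28·ey = (1.8963,-2.7401)

1.90 -2.74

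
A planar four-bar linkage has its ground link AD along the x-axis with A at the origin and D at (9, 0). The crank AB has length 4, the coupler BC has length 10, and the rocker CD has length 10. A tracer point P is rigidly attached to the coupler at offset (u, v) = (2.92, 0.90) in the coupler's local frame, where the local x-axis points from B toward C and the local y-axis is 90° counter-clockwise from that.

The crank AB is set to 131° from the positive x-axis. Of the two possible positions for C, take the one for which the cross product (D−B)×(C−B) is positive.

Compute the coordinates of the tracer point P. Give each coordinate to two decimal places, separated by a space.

A=(0,0), D=(9.00,0)
B = A + 4.00·(cos131°, sin131°) = (-2.6242, 3.0188)
|BD| = 12.0098
circle(B,10.00) ∩ circle(D,10.00): a=6.0049, h=7.9963
  candidates: C₊=(5.1979,9.2490) cross=96.034; C₋=(1.1779,-6.2301) cross=-96.034
  mode + wants cross > 0 → take C=(5.1979,9.2490) (cross=96.034)
ex = (C−B)/|BC| = (0.7822,0.6230); ey = (-0.6230,0.7822)
P = B + 2.92·ex + 0.90·ey = (-0.9009,5.5420)

-0.90 5.54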